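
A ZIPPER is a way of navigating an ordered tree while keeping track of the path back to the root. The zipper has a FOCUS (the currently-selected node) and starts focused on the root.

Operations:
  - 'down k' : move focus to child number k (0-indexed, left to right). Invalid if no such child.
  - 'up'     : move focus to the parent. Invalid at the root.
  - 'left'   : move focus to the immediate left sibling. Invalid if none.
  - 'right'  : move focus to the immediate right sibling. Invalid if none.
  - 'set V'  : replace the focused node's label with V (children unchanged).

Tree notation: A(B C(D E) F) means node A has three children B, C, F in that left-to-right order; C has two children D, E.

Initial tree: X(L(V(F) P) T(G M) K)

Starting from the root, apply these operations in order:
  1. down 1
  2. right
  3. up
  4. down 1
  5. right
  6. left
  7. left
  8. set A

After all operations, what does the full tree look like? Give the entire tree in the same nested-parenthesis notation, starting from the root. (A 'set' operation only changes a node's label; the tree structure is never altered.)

Answer: X(A(V(F) P) T(G M) K)

Derivation:
Step 1 (down 1): focus=T path=1 depth=1 children=['G', 'M'] left=['L'] right=['K'] parent=X
Step 2 (right): focus=K path=2 depth=1 children=[] left=['L', 'T'] right=[] parent=X
Step 3 (up): focus=X path=root depth=0 children=['L', 'T', 'K'] (at root)
Step 4 (down 1): focus=T path=1 depth=1 children=['G', 'M'] left=['L'] right=['K'] parent=X
Step 5 (right): focus=K path=2 depth=1 children=[] left=['L', 'T'] right=[] parent=X
Step 6 (left): focus=T path=1 depth=1 children=['G', 'M'] left=['L'] right=['K'] parent=X
Step 7 (left): focus=L path=0 depth=1 children=['V', 'P'] left=[] right=['T', 'K'] parent=X
Step 8 (set A): focus=A path=0 depth=1 children=['V', 'P'] left=[] right=['T', 'K'] parent=X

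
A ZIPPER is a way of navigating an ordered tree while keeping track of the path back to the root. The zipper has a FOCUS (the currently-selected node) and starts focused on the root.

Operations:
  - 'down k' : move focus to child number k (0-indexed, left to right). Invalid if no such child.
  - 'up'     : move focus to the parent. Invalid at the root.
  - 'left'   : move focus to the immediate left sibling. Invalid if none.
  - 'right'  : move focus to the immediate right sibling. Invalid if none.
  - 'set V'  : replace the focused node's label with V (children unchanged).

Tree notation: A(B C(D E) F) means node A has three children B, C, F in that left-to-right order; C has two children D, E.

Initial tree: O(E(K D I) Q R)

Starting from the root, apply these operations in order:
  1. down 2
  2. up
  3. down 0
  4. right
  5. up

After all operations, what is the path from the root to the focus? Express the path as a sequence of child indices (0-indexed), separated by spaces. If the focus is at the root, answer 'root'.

Step 1 (down 2): focus=R path=2 depth=1 children=[] left=['E', 'Q'] right=[] parent=O
Step 2 (up): focus=O path=root depth=0 children=['E', 'Q', 'R'] (at root)
Step 3 (down 0): focus=E path=0 depth=1 children=['K', 'D', 'I'] left=[] right=['Q', 'R'] parent=O
Step 4 (right): focus=Q path=1 depth=1 children=[] left=['E'] right=['R'] parent=O
Step 5 (up): focus=O path=root depth=0 children=['E', 'Q', 'R'] (at root)

Answer: root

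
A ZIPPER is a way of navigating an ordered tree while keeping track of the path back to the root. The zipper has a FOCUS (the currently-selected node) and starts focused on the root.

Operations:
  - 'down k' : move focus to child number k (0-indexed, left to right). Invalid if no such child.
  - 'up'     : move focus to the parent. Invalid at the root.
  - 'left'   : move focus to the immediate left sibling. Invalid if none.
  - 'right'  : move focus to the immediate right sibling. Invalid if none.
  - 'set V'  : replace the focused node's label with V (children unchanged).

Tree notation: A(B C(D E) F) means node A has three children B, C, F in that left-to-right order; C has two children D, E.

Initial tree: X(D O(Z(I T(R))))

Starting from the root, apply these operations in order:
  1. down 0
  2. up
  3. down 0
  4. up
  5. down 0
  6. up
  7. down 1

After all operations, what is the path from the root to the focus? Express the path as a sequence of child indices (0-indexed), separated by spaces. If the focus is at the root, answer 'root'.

Answer: 1

Derivation:
Step 1 (down 0): focus=D path=0 depth=1 children=[] left=[] right=['O'] parent=X
Step 2 (up): focus=X path=root depth=0 children=['D', 'O'] (at root)
Step 3 (down 0): focus=D path=0 depth=1 children=[] left=[] right=['O'] parent=X
Step 4 (up): focus=X path=root depth=0 children=['D', 'O'] (at root)
Step 5 (down 0): focus=D path=0 depth=1 children=[] left=[] right=['O'] parent=X
Step 6 (up): focus=X path=root depth=0 children=['D', 'O'] (at root)
Step 7 (down 1): focus=O path=1 depth=1 children=['Z'] left=['D'] right=[] parent=X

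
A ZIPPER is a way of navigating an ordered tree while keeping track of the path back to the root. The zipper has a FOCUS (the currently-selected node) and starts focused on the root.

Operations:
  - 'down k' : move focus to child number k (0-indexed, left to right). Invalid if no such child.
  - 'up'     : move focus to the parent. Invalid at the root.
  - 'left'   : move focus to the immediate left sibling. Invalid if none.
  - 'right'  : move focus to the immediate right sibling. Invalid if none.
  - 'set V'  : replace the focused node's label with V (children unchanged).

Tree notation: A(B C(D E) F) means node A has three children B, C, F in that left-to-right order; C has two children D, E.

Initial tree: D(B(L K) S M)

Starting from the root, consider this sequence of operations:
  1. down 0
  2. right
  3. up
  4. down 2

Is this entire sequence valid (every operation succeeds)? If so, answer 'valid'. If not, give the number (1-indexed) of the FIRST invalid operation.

Answer: valid

Derivation:
Step 1 (down 0): focus=B path=0 depth=1 children=['L', 'K'] left=[] right=['S', 'M'] parent=D
Step 2 (right): focus=S path=1 depth=1 children=[] left=['B'] right=['M'] parent=D
Step 3 (up): focus=D path=root depth=0 children=['B', 'S', 'M'] (at root)
Step 4 (down 2): focus=M path=2 depth=1 children=[] left=['B', 'S'] right=[] parent=D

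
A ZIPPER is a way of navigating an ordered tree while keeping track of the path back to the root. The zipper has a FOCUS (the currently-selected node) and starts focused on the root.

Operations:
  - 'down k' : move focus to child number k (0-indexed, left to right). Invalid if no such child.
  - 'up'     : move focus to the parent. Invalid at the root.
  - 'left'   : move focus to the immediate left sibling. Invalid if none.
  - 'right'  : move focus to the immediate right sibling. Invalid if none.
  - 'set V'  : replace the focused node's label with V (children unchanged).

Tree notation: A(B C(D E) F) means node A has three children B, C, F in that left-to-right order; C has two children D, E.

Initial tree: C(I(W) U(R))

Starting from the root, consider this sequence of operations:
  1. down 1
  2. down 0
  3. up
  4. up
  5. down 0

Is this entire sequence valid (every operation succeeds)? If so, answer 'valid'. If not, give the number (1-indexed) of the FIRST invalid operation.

Step 1 (down 1): focus=U path=1 depth=1 children=['R'] left=['I'] right=[] parent=C
Step 2 (down 0): focus=R path=1/0 depth=2 children=[] left=[] right=[] parent=U
Step 3 (up): focus=U path=1 depth=1 children=['R'] left=['I'] right=[] parent=C
Step 4 (up): focus=C path=root depth=0 children=['I', 'U'] (at root)
Step 5 (down 0): focus=I path=0 depth=1 children=['W'] left=[] right=['U'] parent=C

Answer: valid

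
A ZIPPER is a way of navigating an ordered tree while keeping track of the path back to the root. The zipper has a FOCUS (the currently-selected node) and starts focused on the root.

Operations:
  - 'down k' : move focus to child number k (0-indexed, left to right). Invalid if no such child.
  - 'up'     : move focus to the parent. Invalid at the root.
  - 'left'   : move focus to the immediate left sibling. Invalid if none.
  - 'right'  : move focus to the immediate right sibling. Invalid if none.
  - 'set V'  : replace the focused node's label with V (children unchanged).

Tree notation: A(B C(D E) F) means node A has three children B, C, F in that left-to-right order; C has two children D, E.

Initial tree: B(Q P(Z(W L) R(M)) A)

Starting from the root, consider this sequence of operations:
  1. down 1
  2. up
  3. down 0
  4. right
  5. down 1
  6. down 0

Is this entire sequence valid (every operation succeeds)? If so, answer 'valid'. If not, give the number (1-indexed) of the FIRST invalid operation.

Step 1 (down 1): focus=P path=1 depth=1 children=['Z', 'R'] left=['Q'] right=['A'] parent=B
Step 2 (up): focus=B path=root depth=0 children=['Q', 'P', 'A'] (at root)
Step 3 (down 0): focus=Q path=0 depth=1 children=[] left=[] right=['P', 'A'] parent=B
Step 4 (right): focus=P path=1 depth=1 children=['Z', 'R'] left=['Q'] right=['A'] parent=B
Step 5 (down 1): focus=R path=1/1 depth=2 children=['M'] left=['Z'] right=[] parent=P
Step 6 (down 0): focus=M path=1/1/0 depth=3 children=[] left=[] right=[] parent=R

Answer: valid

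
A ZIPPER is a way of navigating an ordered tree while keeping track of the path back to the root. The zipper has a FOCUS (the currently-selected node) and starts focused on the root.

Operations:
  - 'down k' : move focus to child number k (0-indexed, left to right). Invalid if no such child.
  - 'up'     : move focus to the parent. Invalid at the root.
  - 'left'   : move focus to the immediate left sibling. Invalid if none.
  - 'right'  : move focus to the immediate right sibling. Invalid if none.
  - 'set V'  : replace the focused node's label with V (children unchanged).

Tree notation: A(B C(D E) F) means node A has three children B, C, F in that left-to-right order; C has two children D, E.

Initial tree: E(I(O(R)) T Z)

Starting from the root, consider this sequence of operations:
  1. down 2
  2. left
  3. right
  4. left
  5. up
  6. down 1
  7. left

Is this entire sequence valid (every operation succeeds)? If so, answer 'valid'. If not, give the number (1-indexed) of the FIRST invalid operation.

Answer: valid

Derivation:
Step 1 (down 2): focus=Z path=2 depth=1 children=[] left=['I', 'T'] right=[] parent=E
Step 2 (left): focus=T path=1 depth=1 children=[] left=['I'] right=['Z'] parent=E
Step 3 (right): focus=Z path=2 depth=1 children=[] left=['I', 'T'] right=[] parent=E
Step 4 (left): focus=T path=1 depth=1 children=[] left=['I'] right=['Z'] parent=E
Step 5 (up): focus=E path=root depth=0 children=['I', 'T', 'Z'] (at root)
Step 6 (down 1): focus=T path=1 depth=1 children=[] left=['I'] right=['Z'] parent=E
Step 7 (left): focus=I path=0 depth=1 children=['O'] left=[] right=['T', 'Z'] parent=E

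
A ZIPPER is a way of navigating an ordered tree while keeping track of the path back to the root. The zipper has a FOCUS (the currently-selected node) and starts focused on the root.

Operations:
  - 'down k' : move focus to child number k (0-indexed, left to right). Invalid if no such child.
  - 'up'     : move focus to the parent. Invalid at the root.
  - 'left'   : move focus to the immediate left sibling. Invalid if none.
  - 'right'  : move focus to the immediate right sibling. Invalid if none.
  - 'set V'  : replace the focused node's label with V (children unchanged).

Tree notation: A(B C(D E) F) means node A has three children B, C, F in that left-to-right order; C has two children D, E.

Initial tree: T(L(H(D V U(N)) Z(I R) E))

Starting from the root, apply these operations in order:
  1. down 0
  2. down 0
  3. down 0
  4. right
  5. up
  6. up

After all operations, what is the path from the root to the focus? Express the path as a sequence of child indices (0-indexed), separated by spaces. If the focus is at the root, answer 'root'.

Answer: 0

Derivation:
Step 1 (down 0): focus=L path=0 depth=1 children=['H', 'Z', 'E'] left=[] right=[] parent=T
Step 2 (down 0): focus=H path=0/0 depth=2 children=['D', 'V', 'U'] left=[] right=['Z', 'E'] parent=L
Step 3 (down 0): focus=D path=0/0/0 depth=3 children=[] left=[] right=['V', 'U'] parent=H
Step 4 (right): focus=V path=0/0/1 depth=3 children=[] left=['D'] right=['U'] parent=H
Step 5 (up): focus=H path=0/0 depth=2 children=['D', 'V', 'U'] left=[] right=['Z', 'E'] parent=L
Step 6 (up): focus=L path=0 depth=1 children=['H', 'Z', 'E'] left=[] right=[] parent=T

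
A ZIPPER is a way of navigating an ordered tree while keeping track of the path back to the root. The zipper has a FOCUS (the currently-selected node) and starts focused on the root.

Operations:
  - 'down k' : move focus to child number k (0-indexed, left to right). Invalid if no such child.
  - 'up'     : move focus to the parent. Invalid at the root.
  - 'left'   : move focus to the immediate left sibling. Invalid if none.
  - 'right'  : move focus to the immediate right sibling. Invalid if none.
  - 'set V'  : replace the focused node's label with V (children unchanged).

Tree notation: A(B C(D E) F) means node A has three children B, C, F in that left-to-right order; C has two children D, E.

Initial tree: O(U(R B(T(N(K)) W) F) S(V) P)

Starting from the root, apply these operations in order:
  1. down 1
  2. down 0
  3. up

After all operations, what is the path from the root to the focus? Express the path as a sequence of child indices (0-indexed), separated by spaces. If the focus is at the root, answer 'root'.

Answer: 1

Derivation:
Step 1 (down 1): focus=S path=1 depth=1 children=['V'] left=['U'] right=['P'] parent=O
Step 2 (down 0): focus=V path=1/0 depth=2 children=[] left=[] right=[] parent=S
Step 3 (up): focus=S path=1 depth=1 children=['V'] left=['U'] right=['P'] parent=O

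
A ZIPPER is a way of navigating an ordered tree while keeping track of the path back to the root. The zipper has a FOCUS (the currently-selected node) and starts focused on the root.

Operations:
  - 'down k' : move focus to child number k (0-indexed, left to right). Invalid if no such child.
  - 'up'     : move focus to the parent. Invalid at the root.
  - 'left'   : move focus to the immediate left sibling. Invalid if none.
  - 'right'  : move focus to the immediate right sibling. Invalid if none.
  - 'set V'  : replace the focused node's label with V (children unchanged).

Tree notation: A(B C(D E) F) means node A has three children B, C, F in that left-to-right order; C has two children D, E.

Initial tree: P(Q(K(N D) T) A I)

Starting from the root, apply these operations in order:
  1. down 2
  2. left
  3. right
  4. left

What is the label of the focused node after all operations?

Step 1 (down 2): focus=I path=2 depth=1 children=[] left=['Q', 'A'] right=[] parent=P
Step 2 (left): focus=A path=1 depth=1 children=[] left=['Q'] right=['I'] parent=P
Step 3 (right): focus=I path=2 depth=1 children=[] left=['Q', 'A'] right=[] parent=P
Step 4 (left): focus=A path=1 depth=1 children=[] left=['Q'] right=['I'] parent=P

Answer: A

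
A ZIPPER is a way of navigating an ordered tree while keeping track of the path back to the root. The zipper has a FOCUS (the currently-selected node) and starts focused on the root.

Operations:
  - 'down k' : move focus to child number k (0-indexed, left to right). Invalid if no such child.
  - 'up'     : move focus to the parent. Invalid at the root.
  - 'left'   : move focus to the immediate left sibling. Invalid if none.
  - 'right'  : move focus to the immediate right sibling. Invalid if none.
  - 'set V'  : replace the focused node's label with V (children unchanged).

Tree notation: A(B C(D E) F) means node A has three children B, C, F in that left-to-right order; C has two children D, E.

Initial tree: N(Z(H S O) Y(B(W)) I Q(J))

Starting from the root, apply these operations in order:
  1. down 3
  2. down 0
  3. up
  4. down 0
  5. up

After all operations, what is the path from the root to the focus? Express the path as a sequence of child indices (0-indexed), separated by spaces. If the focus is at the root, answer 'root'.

Step 1 (down 3): focus=Q path=3 depth=1 children=['J'] left=['Z', 'Y', 'I'] right=[] parent=N
Step 2 (down 0): focus=J path=3/0 depth=2 children=[] left=[] right=[] parent=Q
Step 3 (up): focus=Q path=3 depth=1 children=['J'] left=['Z', 'Y', 'I'] right=[] parent=N
Step 4 (down 0): focus=J path=3/0 depth=2 children=[] left=[] right=[] parent=Q
Step 5 (up): focus=Q path=3 depth=1 children=['J'] left=['Z', 'Y', 'I'] right=[] parent=N

Answer: 3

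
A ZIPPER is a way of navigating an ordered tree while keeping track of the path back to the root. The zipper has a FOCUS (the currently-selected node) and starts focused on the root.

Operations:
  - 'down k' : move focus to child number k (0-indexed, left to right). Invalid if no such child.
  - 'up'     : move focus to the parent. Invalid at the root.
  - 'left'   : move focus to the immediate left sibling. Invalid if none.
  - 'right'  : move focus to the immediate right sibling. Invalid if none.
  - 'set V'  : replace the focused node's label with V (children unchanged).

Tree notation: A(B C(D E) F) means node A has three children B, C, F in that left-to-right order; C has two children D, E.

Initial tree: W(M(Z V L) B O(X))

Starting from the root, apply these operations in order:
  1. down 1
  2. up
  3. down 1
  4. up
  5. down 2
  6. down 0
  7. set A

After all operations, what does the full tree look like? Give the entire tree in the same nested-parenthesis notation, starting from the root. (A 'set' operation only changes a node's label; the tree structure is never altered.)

Answer: W(M(Z V L) B O(A))

Derivation:
Step 1 (down 1): focus=B path=1 depth=1 children=[] left=['M'] right=['O'] parent=W
Step 2 (up): focus=W path=root depth=0 children=['M', 'B', 'O'] (at root)
Step 3 (down 1): focus=B path=1 depth=1 children=[] left=['M'] right=['O'] parent=W
Step 4 (up): focus=W path=root depth=0 children=['M', 'B', 'O'] (at root)
Step 5 (down 2): focus=O path=2 depth=1 children=['X'] left=['M', 'B'] right=[] parent=W
Step 6 (down 0): focus=X path=2/0 depth=2 children=[] left=[] right=[] parent=O
Step 7 (set A): focus=A path=2/0 depth=2 children=[] left=[] right=[] parent=O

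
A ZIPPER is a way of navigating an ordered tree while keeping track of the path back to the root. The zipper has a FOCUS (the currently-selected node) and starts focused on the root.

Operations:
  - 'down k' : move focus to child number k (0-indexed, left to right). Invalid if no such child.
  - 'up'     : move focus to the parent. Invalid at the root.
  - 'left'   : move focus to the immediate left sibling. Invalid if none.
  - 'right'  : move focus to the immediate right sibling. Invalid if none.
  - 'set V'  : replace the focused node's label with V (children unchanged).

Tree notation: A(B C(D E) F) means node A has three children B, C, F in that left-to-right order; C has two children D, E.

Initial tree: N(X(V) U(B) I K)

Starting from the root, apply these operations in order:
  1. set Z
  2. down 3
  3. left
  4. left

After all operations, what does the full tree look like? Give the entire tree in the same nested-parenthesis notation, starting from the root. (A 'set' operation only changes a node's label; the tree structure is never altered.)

Answer: Z(X(V) U(B) I K)

Derivation:
Step 1 (set Z): focus=Z path=root depth=0 children=['X', 'U', 'I', 'K'] (at root)
Step 2 (down 3): focus=K path=3 depth=1 children=[] left=['X', 'U', 'I'] right=[] parent=Z
Step 3 (left): focus=I path=2 depth=1 children=[] left=['X', 'U'] right=['K'] parent=Z
Step 4 (left): focus=U path=1 depth=1 children=['B'] left=['X'] right=['I', 'K'] parent=Z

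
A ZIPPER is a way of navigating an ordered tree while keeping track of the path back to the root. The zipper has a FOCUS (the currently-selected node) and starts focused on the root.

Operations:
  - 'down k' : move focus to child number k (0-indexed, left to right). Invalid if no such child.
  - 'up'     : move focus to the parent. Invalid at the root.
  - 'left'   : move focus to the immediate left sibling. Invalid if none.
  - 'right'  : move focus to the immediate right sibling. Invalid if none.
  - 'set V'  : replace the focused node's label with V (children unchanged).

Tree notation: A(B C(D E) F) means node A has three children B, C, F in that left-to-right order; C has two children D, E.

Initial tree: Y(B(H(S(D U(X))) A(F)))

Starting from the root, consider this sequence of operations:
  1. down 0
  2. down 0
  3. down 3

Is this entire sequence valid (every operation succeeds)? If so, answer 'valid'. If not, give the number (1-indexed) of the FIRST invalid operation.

Step 1 (down 0): focus=B path=0 depth=1 children=['H', 'A'] left=[] right=[] parent=Y
Step 2 (down 0): focus=H path=0/0 depth=2 children=['S'] left=[] right=['A'] parent=B
Step 3 (down 3): INVALID

Answer: 3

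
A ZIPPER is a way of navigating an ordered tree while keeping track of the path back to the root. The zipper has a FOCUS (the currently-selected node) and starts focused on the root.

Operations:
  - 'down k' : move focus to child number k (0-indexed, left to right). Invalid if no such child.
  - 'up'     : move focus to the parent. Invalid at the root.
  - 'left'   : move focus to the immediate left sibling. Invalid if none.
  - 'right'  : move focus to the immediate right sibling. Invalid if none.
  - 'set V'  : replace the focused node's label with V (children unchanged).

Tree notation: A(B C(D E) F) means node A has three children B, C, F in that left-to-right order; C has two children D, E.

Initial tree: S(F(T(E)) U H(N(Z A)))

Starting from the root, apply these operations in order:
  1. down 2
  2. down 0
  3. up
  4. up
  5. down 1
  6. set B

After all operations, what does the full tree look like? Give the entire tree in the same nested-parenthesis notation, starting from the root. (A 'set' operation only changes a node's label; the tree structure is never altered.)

Answer: S(F(T(E)) B H(N(Z A)))

Derivation:
Step 1 (down 2): focus=H path=2 depth=1 children=['N'] left=['F', 'U'] right=[] parent=S
Step 2 (down 0): focus=N path=2/0 depth=2 children=['Z', 'A'] left=[] right=[] parent=H
Step 3 (up): focus=H path=2 depth=1 children=['N'] left=['F', 'U'] right=[] parent=S
Step 4 (up): focus=S path=root depth=0 children=['F', 'U', 'H'] (at root)
Step 5 (down 1): focus=U path=1 depth=1 children=[] left=['F'] right=['H'] parent=S
Step 6 (set B): focus=B path=1 depth=1 children=[] left=['F'] right=['H'] parent=S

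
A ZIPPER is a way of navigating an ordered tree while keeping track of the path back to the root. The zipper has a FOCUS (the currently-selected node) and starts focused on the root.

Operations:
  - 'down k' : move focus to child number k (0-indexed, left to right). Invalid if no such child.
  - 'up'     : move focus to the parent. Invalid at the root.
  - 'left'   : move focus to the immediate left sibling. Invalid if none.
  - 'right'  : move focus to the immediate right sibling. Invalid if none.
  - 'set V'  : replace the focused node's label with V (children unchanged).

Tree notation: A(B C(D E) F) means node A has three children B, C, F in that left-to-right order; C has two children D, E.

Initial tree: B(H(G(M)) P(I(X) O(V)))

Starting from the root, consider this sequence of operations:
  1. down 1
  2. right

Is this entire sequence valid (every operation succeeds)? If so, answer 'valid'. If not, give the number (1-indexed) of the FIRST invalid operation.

Step 1 (down 1): focus=P path=1 depth=1 children=['I', 'O'] left=['H'] right=[] parent=B
Step 2 (right): INVALID

Answer: 2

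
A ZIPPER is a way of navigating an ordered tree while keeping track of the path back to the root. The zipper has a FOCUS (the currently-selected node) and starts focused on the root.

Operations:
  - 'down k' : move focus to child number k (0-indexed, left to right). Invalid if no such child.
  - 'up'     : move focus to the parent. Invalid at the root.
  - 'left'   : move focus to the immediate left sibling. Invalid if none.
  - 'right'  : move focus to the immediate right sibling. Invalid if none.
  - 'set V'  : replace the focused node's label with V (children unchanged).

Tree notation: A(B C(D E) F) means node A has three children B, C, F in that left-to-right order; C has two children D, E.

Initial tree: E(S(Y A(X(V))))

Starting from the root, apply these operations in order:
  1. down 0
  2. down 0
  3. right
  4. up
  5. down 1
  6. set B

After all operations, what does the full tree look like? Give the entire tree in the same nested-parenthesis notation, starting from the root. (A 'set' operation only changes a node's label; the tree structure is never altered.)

Answer: E(S(Y B(X(V))))

Derivation:
Step 1 (down 0): focus=S path=0 depth=1 children=['Y', 'A'] left=[] right=[] parent=E
Step 2 (down 0): focus=Y path=0/0 depth=2 children=[] left=[] right=['A'] parent=S
Step 3 (right): focus=A path=0/1 depth=2 children=['X'] left=['Y'] right=[] parent=S
Step 4 (up): focus=S path=0 depth=1 children=['Y', 'A'] left=[] right=[] parent=E
Step 5 (down 1): focus=A path=0/1 depth=2 children=['X'] left=['Y'] right=[] parent=S
Step 6 (set B): focus=B path=0/1 depth=2 children=['X'] left=['Y'] right=[] parent=S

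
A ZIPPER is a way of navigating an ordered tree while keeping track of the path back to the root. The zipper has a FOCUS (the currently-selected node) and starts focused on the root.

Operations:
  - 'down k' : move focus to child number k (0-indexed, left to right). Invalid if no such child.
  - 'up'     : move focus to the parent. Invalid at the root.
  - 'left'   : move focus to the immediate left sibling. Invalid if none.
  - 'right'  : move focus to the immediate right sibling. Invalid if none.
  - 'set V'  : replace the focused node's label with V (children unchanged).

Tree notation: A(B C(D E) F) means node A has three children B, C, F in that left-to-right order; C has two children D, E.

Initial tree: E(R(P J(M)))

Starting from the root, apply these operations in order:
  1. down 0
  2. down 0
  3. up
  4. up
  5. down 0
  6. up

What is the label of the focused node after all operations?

Step 1 (down 0): focus=R path=0 depth=1 children=['P', 'J'] left=[] right=[] parent=E
Step 2 (down 0): focus=P path=0/0 depth=2 children=[] left=[] right=['J'] parent=R
Step 3 (up): focus=R path=0 depth=1 children=['P', 'J'] left=[] right=[] parent=E
Step 4 (up): focus=E path=root depth=0 children=['R'] (at root)
Step 5 (down 0): focus=R path=0 depth=1 children=['P', 'J'] left=[] right=[] parent=E
Step 6 (up): focus=E path=root depth=0 children=['R'] (at root)

Answer: E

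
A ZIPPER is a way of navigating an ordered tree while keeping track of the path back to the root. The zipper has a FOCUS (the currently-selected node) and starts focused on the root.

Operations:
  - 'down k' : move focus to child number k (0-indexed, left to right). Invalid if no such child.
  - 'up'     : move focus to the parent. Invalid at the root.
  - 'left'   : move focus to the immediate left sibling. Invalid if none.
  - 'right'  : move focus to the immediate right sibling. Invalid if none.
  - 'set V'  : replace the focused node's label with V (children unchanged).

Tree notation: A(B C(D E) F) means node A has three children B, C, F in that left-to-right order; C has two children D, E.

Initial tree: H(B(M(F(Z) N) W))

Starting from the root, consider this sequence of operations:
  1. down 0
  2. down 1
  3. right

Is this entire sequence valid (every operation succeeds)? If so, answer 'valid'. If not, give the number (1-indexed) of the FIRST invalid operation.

Step 1 (down 0): focus=B path=0 depth=1 children=['M', 'W'] left=[] right=[] parent=H
Step 2 (down 1): focus=W path=0/1 depth=2 children=[] left=['M'] right=[] parent=B
Step 3 (right): INVALID

Answer: 3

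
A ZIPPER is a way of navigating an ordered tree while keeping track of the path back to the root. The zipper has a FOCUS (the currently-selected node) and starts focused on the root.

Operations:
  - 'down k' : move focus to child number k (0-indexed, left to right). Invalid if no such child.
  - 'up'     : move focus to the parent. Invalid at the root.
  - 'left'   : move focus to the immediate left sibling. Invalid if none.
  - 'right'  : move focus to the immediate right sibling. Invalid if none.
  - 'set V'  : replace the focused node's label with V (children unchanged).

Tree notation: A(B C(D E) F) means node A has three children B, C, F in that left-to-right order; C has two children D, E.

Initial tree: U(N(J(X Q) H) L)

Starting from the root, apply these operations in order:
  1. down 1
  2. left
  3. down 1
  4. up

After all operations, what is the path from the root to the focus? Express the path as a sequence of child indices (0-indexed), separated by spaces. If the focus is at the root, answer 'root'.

Answer: 0

Derivation:
Step 1 (down 1): focus=L path=1 depth=1 children=[] left=['N'] right=[] parent=U
Step 2 (left): focus=N path=0 depth=1 children=['J', 'H'] left=[] right=['L'] parent=U
Step 3 (down 1): focus=H path=0/1 depth=2 children=[] left=['J'] right=[] parent=N
Step 4 (up): focus=N path=0 depth=1 children=['J', 'H'] left=[] right=['L'] parent=U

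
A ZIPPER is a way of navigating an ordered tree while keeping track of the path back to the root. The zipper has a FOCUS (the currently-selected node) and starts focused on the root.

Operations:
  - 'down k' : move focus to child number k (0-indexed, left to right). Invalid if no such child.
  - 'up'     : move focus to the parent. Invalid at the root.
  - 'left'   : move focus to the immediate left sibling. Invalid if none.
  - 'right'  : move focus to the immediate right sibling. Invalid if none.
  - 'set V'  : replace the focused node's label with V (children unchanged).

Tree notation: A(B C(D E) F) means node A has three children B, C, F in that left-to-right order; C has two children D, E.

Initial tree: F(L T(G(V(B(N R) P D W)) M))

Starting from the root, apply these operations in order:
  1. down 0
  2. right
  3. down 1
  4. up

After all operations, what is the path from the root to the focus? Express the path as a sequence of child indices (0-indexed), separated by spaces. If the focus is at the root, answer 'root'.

Answer: 1

Derivation:
Step 1 (down 0): focus=L path=0 depth=1 children=[] left=[] right=['T'] parent=F
Step 2 (right): focus=T path=1 depth=1 children=['G', 'M'] left=['L'] right=[] parent=F
Step 3 (down 1): focus=M path=1/1 depth=2 children=[] left=['G'] right=[] parent=T
Step 4 (up): focus=T path=1 depth=1 children=['G', 'M'] left=['L'] right=[] parent=F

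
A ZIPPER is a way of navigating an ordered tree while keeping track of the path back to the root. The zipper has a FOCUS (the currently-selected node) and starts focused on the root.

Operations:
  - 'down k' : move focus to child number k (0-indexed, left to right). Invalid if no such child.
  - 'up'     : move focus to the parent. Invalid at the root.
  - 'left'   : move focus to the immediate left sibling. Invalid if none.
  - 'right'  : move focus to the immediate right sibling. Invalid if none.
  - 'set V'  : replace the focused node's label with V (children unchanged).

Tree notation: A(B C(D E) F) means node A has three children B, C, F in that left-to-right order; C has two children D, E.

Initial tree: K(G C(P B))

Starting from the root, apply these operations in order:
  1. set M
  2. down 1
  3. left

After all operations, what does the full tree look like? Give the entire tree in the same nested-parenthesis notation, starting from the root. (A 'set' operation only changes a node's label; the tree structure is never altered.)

Step 1 (set M): focus=M path=root depth=0 children=['G', 'C'] (at root)
Step 2 (down 1): focus=C path=1 depth=1 children=['P', 'B'] left=['G'] right=[] parent=M
Step 3 (left): focus=G path=0 depth=1 children=[] left=[] right=['C'] parent=M

Answer: M(G C(P B))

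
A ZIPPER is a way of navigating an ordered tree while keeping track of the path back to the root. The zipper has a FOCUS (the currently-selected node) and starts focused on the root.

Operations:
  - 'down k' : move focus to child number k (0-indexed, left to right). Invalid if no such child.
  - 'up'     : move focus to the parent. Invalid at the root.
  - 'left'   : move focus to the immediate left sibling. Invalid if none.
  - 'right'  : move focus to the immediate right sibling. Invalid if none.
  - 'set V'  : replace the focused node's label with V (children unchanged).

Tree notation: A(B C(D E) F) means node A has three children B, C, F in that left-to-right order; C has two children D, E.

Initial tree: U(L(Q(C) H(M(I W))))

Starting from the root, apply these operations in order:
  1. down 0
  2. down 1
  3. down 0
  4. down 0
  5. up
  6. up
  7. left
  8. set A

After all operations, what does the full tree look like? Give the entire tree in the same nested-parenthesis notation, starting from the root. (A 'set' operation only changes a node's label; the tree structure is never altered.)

Step 1 (down 0): focus=L path=0 depth=1 children=['Q', 'H'] left=[] right=[] parent=U
Step 2 (down 1): focus=H path=0/1 depth=2 children=['M'] left=['Q'] right=[] parent=L
Step 3 (down 0): focus=M path=0/1/0 depth=3 children=['I', 'W'] left=[] right=[] parent=H
Step 4 (down 0): focus=I path=0/1/0/0 depth=4 children=[] left=[] right=['W'] parent=M
Step 5 (up): focus=M path=0/1/0 depth=3 children=['I', 'W'] left=[] right=[] parent=H
Step 6 (up): focus=H path=0/1 depth=2 children=['M'] left=['Q'] right=[] parent=L
Step 7 (left): focus=Q path=0/0 depth=2 children=['C'] left=[] right=['H'] parent=L
Step 8 (set A): focus=A path=0/0 depth=2 children=['C'] left=[] right=['H'] parent=L

Answer: U(L(A(C) H(M(I W))))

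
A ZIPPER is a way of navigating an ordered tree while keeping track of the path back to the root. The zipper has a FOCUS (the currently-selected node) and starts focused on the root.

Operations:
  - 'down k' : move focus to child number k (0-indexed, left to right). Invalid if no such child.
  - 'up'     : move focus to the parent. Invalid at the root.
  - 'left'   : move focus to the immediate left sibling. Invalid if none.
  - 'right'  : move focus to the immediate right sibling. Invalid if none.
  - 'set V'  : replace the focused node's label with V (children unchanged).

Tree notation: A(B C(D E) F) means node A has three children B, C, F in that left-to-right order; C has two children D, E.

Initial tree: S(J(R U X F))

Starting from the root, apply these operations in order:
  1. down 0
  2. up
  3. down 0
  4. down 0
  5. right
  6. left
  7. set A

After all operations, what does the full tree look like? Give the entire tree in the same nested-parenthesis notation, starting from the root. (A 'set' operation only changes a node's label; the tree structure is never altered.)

Answer: S(J(A U X F))

Derivation:
Step 1 (down 0): focus=J path=0 depth=1 children=['R', 'U', 'X', 'F'] left=[] right=[] parent=S
Step 2 (up): focus=S path=root depth=0 children=['J'] (at root)
Step 3 (down 0): focus=J path=0 depth=1 children=['R', 'U', 'X', 'F'] left=[] right=[] parent=S
Step 4 (down 0): focus=R path=0/0 depth=2 children=[] left=[] right=['U', 'X', 'F'] parent=J
Step 5 (right): focus=U path=0/1 depth=2 children=[] left=['R'] right=['X', 'F'] parent=J
Step 6 (left): focus=R path=0/0 depth=2 children=[] left=[] right=['U', 'X', 'F'] parent=J
Step 7 (set A): focus=A path=0/0 depth=2 children=[] left=[] right=['U', 'X', 'F'] parent=J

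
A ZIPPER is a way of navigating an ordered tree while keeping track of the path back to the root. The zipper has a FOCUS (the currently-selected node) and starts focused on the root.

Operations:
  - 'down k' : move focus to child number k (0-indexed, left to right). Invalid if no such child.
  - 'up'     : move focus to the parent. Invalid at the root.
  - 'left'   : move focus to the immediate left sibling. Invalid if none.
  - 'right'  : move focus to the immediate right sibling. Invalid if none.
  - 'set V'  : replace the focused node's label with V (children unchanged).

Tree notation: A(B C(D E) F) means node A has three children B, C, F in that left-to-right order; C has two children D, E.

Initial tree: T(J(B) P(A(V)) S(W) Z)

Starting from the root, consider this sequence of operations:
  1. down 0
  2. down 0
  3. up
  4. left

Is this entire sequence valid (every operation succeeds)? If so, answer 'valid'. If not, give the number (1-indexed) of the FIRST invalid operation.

Step 1 (down 0): focus=J path=0 depth=1 children=['B'] left=[] right=['P', 'S', 'Z'] parent=T
Step 2 (down 0): focus=B path=0/0 depth=2 children=[] left=[] right=[] parent=J
Step 3 (up): focus=J path=0 depth=1 children=['B'] left=[] right=['P', 'S', 'Z'] parent=T
Step 4 (left): INVALID

Answer: 4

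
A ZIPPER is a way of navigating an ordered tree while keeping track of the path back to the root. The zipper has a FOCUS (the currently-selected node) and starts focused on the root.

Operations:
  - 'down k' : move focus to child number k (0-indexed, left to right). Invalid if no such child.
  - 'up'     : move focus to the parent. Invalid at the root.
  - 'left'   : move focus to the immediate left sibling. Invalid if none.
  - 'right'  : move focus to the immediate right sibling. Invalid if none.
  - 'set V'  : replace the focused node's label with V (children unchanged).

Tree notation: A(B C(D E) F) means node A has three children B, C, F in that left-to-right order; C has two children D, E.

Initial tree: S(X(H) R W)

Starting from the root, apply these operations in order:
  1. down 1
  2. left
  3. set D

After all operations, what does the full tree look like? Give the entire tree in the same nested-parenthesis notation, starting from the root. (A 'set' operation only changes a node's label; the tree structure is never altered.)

Answer: S(D(H) R W)

Derivation:
Step 1 (down 1): focus=R path=1 depth=1 children=[] left=['X'] right=['W'] parent=S
Step 2 (left): focus=X path=0 depth=1 children=['H'] left=[] right=['R', 'W'] parent=S
Step 3 (set D): focus=D path=0 depth=1 children=['H'] left=[] right=['R', 'W'] parent=S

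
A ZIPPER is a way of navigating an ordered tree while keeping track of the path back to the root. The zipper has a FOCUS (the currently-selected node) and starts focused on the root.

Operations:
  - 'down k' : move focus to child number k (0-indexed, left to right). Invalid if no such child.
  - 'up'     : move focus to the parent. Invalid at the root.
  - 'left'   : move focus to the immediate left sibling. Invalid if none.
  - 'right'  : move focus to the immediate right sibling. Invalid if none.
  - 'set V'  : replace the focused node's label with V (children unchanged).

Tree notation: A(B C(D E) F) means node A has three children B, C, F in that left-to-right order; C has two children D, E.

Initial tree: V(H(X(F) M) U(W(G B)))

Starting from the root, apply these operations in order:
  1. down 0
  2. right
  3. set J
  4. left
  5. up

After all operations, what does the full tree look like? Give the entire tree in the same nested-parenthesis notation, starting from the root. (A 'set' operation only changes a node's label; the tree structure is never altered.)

Step 1 (down 0): focus=H path=0 depth=1 children=['X', 'M'] left=[] right=['U'] parent=V
Step 2 (right): focus=U path=1 depth=1 children=['W'] left=['H'] right=[] parent=V
Step 3 (set J): focus=J path=1 depth=1 children=['W'] left=['H'] right=[] parent=V
Step 4 (left): focus=H path=0 depth=1 children=['X', 'M'] left=[] right=['J'] parent=V
Step 5 (up): focus=V path=root depth=0 children=['H', 'J'] (at root)

Answer: V(H(X(F) M) J(W(G B)))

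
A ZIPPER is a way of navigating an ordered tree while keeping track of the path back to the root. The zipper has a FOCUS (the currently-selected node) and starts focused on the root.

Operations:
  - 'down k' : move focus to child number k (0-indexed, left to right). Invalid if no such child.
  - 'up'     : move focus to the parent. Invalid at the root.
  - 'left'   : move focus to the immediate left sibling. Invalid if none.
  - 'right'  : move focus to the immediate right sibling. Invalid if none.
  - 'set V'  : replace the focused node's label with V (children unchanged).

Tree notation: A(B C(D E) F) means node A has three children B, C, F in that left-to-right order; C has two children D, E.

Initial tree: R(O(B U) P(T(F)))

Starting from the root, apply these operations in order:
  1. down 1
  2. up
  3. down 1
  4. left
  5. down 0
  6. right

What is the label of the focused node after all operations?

Step 1 (down 1): focus=P path=1 depth=1 children=['T'] left=['O'] right=[] parent=R
Step 2 (up): focus=R path=root depth=0 children=['O', 'P'] (at root)
Step 3 (down 1): focus=P path=1 depth=1 children=['T'] left=['O'] right=[] parent=R
Step 4 (left): focus=O path=0 depth=1 children=['B', 'U'] left=[] right=['P'] parent=R
Step 5 (down 0): focus=B path=0/0 depth=2 children=[] left=[] right=['U'] parent=O
Step 6 (right): focus=U path=0/1 depth=2 children=[] left=['B'] right=[] parent=O

Answer: U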